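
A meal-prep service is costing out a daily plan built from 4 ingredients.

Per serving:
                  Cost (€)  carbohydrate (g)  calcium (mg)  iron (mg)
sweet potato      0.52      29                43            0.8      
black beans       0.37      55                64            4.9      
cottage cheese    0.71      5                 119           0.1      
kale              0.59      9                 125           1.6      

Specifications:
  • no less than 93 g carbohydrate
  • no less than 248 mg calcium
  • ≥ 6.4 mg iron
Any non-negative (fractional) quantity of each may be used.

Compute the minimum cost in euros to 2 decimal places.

Set it up as a linear program. Let x1 = servings of sweet potato, x2 = servings of black beans, x3 = servings of cottage cheese, x4 = servings of kale.
min 0.52x1 + 0.37x2 + 0.71x3 + 0.59x4 s.t.:
  29x1 + 55x2 + 5x3 + 9x4 ≥ 93   (carbohydrate)
  43x1 + 64x2 + 119x3 + 125x4 ≥ 248   (calcium)
  0.8x1 + 4.9x2 + 0.1x3 + 1.6x4 ≥ 6.4   (iron)
  x1, x2, x3, x4 ≥ 0.
At the optimum only black beans, kale are positive (sweet potato, cottage cheese = 0). There the carbohydrate and calcium constraints are tight.
That vertex is x2 = 1.491, x4 = 1.221.
Objective = 0.37·1.491 + 0.59·1.221 = 1.2721.

€1.27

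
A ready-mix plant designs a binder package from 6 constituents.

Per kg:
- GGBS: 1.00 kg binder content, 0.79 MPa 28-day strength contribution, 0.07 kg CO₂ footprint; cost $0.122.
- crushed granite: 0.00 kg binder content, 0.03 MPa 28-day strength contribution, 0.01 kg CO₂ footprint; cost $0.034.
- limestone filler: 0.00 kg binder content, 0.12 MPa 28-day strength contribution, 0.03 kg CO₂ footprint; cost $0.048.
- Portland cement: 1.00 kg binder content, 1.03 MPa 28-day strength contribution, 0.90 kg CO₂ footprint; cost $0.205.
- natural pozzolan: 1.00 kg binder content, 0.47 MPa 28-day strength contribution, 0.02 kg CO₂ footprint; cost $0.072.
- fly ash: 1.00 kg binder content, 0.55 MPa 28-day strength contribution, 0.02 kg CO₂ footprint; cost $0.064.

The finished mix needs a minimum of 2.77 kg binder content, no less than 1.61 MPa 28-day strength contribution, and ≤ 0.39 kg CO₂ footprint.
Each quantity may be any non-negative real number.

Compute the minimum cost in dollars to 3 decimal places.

$0.187

Let x1 = kg of GGBS, x2 = kg of crushed granite, x3 = kg of limestone filler, x4 = kg of Portland cement, x5 = kg of natural pozzolan, x6 = kg of fly ash.
min 0.122x1 + 0.034x2 + 0.048x3 + 0.205x4 + 0.072x5 + 0.064x6 subject to:
  1x1 + 1x4 + 1x5 + 1x6 ≥ 2.77   (binder content)
  0.79x1 + 0.03x2 + 0.12x3 + 1.03x4 + 0.47x5 + 0.55x6 ≥ 1.61   (28-day strength contribution)
  0.07x1 + 0.01x2 + 0.03x3 + 0.9x4 + 0.02x5 + 0.02x6 ≤ 0.39   (CO₂ footprint)
  x1, x2, x3, x4, x5, x6 ≥ 0.
The cheapest feasible vertex uses only fly ash; GGBS, crushed granite, limestone filler, Portland cement, natural pozzolan are not used. The 28-day strength contribution requirement is met with equality.
That vertex is x6 = 2.927.
Cost = 0.064·2.927 = 0.18733.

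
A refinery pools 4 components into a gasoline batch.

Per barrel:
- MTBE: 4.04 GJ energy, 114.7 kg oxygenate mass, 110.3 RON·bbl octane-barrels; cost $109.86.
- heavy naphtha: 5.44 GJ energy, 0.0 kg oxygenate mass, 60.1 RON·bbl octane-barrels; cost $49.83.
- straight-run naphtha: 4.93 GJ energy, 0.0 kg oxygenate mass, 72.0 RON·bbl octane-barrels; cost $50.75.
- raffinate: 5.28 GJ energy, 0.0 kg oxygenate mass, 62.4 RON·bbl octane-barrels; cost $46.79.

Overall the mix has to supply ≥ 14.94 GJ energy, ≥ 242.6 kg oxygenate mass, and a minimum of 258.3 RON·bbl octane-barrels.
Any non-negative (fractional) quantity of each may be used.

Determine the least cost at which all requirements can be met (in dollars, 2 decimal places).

Let x1 = barrels of MTBE, x2 = barrels of heavy naphtha, x3 = barrels of straight-run naphtha, x4 = barrels of raffinate.
Minimise 109.86x1 + 49.83x2 + 50.75x3 + 46.79x4 s.t.:
  4.04x1 + 5.44x2 + 4.93x3 + 5.28x4 ≥ 14.94   (energy)
  114.7x1 ≥ 242.6   (oxygenate mass)
  110.3x1 + 60.1x2 + 72x3 + 62.4x4 ≥ 258.3   (octane-barrels)
  x1, x2, x3, x4 ≥ 0.
The minimum-cost mix takes nothing from heavy naphtha, straight-run naphtha — only MTBE, raffinate. Binding constraints: energy and oxygenate mass.
That vertex is x1 = 2.11508, x4 = 1.21119.
Cost = 109.86·2.11508 + 46.79·1.21119 = 289.0343.

$289.03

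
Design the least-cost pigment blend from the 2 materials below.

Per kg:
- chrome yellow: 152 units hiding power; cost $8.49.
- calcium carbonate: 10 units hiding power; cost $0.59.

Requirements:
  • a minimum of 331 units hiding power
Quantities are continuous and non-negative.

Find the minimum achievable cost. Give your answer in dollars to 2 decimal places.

Set it up as a linear program. Let x1 = kg of chrome yellow, x2 = kg of calcium carbonate.
min 8.49x1 + 0.59x2 subject to:
  152x1 + 10x2 ≥ 331   (hiding power)
  x1, x2 ≥ 0.
The optimal basis is {chrome yellow}; calcium carbonate drops out. The hiding power requirement is met with equality.
Optimal quantities: chrome yellow = 2.178 kg.
Total cost: 8.49·2.178 = 18.4912.

$18.49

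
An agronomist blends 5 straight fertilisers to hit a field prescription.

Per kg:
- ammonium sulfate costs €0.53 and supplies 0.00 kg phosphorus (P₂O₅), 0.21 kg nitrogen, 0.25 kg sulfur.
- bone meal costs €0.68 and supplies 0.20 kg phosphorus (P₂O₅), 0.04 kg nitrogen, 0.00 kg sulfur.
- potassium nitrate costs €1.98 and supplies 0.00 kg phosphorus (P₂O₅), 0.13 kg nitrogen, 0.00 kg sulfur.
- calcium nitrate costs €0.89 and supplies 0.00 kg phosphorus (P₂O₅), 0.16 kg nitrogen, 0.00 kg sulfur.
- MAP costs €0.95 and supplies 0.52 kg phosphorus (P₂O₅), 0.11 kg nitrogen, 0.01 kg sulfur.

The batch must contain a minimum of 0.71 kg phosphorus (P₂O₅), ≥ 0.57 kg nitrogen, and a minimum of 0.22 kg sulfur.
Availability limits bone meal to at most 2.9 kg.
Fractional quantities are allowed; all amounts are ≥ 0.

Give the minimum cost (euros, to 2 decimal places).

€2.36

This is a linear program. Let x1 = kg of ammonium sulfate, x2 = kg of bone meal, x3 = kg of potassium nitrate, x4 = kg of calcium nitrate, x5 = kg of MAP.
Minimize 0.53x1 + 0.68x2 + 1.98x3 + 0.89x4 + 0.95x5 s.t.:
  0.2x2 + 0.52x5 ≥ 0.71   (phosphorus (P₂O₅))
  0.21x1 + 0.04x2 + 0.13x3 + 0.16x4 + 0.11x5 ≥ 0.57   (nitrogen)
  0.25x1 + 0.01x5 ≥ 0.22   (sulfur)
  x2 ≤ 2.9
  x1, x2, x3, x4, x5 ≥ 0.
At the optimum only ammonium sulfate, MAP are positive (bone meal, potassium nitrate, calcium nitrate = 0). Binding constraints: phosphorus (P₂O₅) and nitrogen.
That vertex is x1 = 1.999, x5 = 1.365.
Cost = 0.53·1.999 + 0.95·1.365 = 2.3562.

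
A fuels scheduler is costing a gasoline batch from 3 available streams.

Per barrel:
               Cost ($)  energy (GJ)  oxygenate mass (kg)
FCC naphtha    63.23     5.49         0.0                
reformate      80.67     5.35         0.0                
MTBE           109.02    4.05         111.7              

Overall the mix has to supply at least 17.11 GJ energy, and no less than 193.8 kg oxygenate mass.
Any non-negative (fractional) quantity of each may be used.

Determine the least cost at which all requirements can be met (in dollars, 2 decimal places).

Let x1 = barrels of FCC naphtha, x2 = barrels of reformate, x3 = barrels of MTBE.
min 63.23x1 + 80.67x2 + 109.02x3 subject to:
  5.49x1 + 5.35x2 + 4.05x3 ≥ 17.11   (energy)
  111.7x3 ≥ 193.8   (oxygenate mass)
  x1, x2, x3 ≥ 0.
At the optimum only FCC naphtha, MTBE are positive (reformate = 0). The energy and oxygenate mass requirements are met with equality.
Solving gives x1 = 1.8367, x3 = 1.735.
Hence cost = 63.23·1.8367 + 109.02·1.735 = $305.2842.

$305.28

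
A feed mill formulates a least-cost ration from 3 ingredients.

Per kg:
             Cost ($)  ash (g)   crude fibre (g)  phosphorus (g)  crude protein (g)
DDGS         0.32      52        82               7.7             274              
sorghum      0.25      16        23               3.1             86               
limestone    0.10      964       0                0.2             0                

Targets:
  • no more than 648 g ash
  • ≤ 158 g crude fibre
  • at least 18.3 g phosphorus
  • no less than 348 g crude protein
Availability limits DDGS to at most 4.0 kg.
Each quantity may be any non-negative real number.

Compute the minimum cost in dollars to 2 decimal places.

$1.21

Set it up as a linear program. Let x1 = kg of DDGS, x2 = kg of sorghum, x3 = kg of limestone.
min 0.32x1 + 0.25x2 + 0.1x3 subject to:
  52x1 + 16x2 + 964x3 ≤ 648   (ash)
  82x1 + 23x2 ≤ 158   (crude fibre)
  7.7x1 + 3.1x2 + 0.2x3 ≥ 18.3   (phosphorus)
  274x1 + 86x2 ≥ 348   (crude protein)
  x1 ≤ 4
  x1, x2, x3 ≥ 0.
The optimal basis is {DDGS, sorghum}; limestone drops out. The crude fibre and phosphorus requirements are met with equality.
Solving gives x1 = 0.8936, x2 = 3.684.
Cost = 0.32·0.8936 + 0.25·3.684 = 1.2070.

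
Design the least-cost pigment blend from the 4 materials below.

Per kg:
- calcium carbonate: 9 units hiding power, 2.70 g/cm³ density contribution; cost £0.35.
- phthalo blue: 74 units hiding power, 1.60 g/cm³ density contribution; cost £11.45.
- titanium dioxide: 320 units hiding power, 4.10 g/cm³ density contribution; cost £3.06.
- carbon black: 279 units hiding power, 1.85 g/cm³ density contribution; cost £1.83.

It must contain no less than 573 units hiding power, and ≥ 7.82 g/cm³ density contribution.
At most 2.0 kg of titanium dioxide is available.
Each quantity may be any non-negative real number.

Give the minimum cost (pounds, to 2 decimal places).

This is a linear program. Let x1 = kg of calcium carbonate, x2 = kg of phthalo blue, x3 = kg of titanium dioxide, x4 = kg of carbon black.
Minimise 0.35x1 + 11.45x2 + 3.06x3 + 1.83x4 s.t.:
  9x1 + 74x2 + 320x3 + 279x4 ≥ 573   (hiding power)
  2.7x1 + 1.6x2 + 4.1x3 + 1.85x4 ≥ 7.82   (density contribution)
  x3 ≤ 2
  x1, x2, x3, x4 ≥ 0.
At the optimum only calcium carbonate, carbon black are positive (phthalo blue, titanium dioxide = 0). The hiding power and density contribution requirements are met with equality.
Solving gives x1 = 1.523, x4 = 2.005.
Total cost: 0.35·1.523 + 1.83·2.005 = 4.2022.

£4.20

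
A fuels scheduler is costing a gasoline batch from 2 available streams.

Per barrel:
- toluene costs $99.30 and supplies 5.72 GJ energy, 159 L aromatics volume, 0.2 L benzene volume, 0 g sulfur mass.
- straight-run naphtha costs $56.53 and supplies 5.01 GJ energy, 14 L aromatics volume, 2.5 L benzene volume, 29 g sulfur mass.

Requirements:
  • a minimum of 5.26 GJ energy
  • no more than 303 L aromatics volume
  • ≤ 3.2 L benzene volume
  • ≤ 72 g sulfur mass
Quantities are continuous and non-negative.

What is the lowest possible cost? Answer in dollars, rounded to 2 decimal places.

$59.35

Set it up as a linear program. Let x1 = barrels of toluene, x2 = barrels of straight-run naphtha.
min 99.3x1 + 56.53x2 s.t.:
  5.72x1 + 5.01x2 ≥ 5.26   (energy)
  159x1 + 14x2 ≤ 303   (aromatics volume)
  0.2x1 + 2.5x2 ≤ 3.2   (benzene volume)
  29x2 ≤ 72   (sulfur mass)
  x1, x2 ≥ 0.
The optimal basis is {straight-run naphtha}; toluene drops out. The energy requirement is met with equality.
Optimal quantities: straight-run naphtha = 1.0499 barrels.
Objective = 56.53·1.0499 = 59.3508.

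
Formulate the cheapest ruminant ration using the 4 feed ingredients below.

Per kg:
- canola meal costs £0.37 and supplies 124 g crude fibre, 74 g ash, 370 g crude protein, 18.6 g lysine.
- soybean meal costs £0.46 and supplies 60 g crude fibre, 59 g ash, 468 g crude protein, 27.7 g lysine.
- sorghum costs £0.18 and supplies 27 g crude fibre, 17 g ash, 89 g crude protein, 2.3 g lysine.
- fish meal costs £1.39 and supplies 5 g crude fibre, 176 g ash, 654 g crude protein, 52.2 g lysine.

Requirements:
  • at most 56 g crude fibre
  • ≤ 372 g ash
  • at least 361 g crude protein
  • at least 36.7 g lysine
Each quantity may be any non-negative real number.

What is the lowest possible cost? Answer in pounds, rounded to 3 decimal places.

This is a linear program. Let x1 = kg of canola meal, x2 = kg of soybean meal, x3 = kg of sorghum, x4 = kg of fish meal.
min 0.37x1 + 0.46x2 + 0.18x3 + 1.39x4 s.t.:
  124x1 + 60x2 + 27x3 + 5x4 ≤ 56   (crude fibre)
  74x1 + 59x2 + 17x3 + 176x4 ≤ 372   (ash)
  370x1 + 468x2 + 89x3 + 654x4 ≥ 361   (crude protein)
  18.6x1 + 27.7x2 + 2.3x3 + 52.2x4 ≥ 36.7   (lysine)
  x1, x2, x3, x4 ≥ 0.
The cheapest feasible vertex uses only soybean meal, fish meal; canola meal, sorghum are not used. Binding constraints: crude fibre and lysine.
Optimal quantities: soybean meal = 0.9152 kg, fish meal = 0.2174 kg.
Hence cost = 0.46·0.9152 + 1.39·0.2174 = £0.72318.

£0.723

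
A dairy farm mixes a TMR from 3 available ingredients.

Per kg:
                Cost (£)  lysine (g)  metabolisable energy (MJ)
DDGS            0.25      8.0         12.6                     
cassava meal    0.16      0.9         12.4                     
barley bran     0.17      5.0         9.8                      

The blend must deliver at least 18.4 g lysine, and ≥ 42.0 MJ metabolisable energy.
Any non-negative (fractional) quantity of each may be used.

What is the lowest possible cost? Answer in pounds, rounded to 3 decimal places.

Treat it as an LP. Let x1 = kg of DDGS, x2 = kg of cassava meal, x3 = kg of barley bran.
Minimize 0.25x1 + 0.16x2 + 0.17x3 s.t.:
  8x1 + 0.9x2 + 5x3 ≥ 18.4   (lysine)
  12.6x1 + 12.4x2 + 9.8x3 ≥ 42   (metabolisable energy)
  x1, x2, x3 ≥ 0.
At the optimum only cassava meal, barley bran are positive (DDGS = 0). There the lysine and metabolisable energy constraints are tight.
So cassava meal = 0.5581 kg, barley bran = 3.58 kg.
Cost = 0.16·0.5581 + 0.17·3.58 = 0.69790.

£0.698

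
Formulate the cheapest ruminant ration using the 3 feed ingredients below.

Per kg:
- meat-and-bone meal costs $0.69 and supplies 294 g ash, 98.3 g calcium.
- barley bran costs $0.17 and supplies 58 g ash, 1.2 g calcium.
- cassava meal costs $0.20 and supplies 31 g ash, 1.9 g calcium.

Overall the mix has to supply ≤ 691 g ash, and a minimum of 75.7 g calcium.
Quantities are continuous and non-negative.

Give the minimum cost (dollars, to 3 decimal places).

$0.531

Set it up as a linear program. Let x1 = kg of meat-and-bone meal, x2 = kg of barley bran, x3 = kg of cassava meal.
Minimise 0.69x1 + 0.17x2 + 0.2x3 s.t.:
  294x1 + 58x2 + 31x3 ≤ 691   (ash)
  98.3x1 + 1.2x2 + 1.9x3 ≥ 75.7   (calcium)
  x1, x2, x3 ≥ 0.
The optimal basis is {meat-and-bone meal}; barley bran, cassava meal drop out. Binding constraint: calcium.
So meat-and-bone meal = 0.7701 kg.
Cost = 0.69·0.7701 = 0.53137.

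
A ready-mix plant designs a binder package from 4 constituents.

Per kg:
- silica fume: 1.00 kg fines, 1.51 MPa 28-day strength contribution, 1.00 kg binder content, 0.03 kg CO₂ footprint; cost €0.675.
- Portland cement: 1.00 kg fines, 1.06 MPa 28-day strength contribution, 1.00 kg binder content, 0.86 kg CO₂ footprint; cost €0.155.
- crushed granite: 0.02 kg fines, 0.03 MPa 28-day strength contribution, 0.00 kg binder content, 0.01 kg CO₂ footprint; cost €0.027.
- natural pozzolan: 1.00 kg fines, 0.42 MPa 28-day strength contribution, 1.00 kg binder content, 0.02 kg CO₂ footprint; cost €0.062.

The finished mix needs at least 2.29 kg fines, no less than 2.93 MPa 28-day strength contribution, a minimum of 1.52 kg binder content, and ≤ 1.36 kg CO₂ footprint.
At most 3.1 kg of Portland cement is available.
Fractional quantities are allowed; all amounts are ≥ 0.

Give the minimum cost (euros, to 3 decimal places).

Let x1 = kg of silica fume, x2 = kg of Portland cement, x3 = kg of crushed granite, x4 = kg of natural pozzolan.
min 0.675x1 + 0.155x2 + 0.027x3 + 0.062x4 with:
  1x1 + 1x2 + 0.02x3 + 1x4 ≥ 2.29   (fines)
  1.51x1 + 1.06x2 + 0.03x3 + 0.42x4 ≥ 2.93   (28-day strength contribution)
  1x1 + 1x2 + 1x4 ≥ 1.52   (binder content)
  0.03x1 + 0.86x2 + 0.01x3 + 0.02x4 ≤ 1.36   (CO₂ footprint)
  x2 ≤ 3.1
  x1, x2, x3, x4 ≥ 0.
At the optimum only Portland cement, natural pozzolan are positive (silica fume, crushed granite = 0). The 28-day strength contribution and CO₂ footprint requirements are met with equality.
That vertex is x2 = 1.508, x4 = 3.171.
Hence cost = 0.155·1.508 + 0.062·3.171 = €0.43034.

€0.430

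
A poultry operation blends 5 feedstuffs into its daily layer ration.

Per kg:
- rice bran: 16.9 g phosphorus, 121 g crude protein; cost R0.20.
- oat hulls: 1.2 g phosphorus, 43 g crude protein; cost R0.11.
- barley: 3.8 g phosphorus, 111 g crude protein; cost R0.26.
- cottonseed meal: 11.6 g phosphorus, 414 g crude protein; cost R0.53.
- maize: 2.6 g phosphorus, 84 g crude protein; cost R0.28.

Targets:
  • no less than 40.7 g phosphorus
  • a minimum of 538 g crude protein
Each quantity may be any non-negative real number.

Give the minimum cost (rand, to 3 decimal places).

Let x1 = kg of rice bran, x2 = kg of oat hulls, x3 = kg of barley, x4 = kg of cottonseed meal, x5 = kg of maize.
Minimize 0.2x1 + 0.11x2 + 0.26x3 + 0.53x4 + 0.28x5 s.t.:
  16.9x1 + 1.2x2 + 3.8x3 + 11.6x4 + 2.6x5 ≥ 40.7   (phosphorus)
  121x1 + 43x2 + 111x3 + 414x4 + 84x5 ≥ 538   (crude protein)
  x1, x2, x3, x4, x5 ≥ 0.
At the optimum only rice bran, cottonseed meal are positive (oat hulls, barley, maize = 0). There the phosphorus and crude protein constraints are tight.
So rice bran = 1.897 kg, cottonseed meal = 0.7451 kg.
Objective = 0.2·1.897 + 0.53·0.7451 = 0.77430.

R0.774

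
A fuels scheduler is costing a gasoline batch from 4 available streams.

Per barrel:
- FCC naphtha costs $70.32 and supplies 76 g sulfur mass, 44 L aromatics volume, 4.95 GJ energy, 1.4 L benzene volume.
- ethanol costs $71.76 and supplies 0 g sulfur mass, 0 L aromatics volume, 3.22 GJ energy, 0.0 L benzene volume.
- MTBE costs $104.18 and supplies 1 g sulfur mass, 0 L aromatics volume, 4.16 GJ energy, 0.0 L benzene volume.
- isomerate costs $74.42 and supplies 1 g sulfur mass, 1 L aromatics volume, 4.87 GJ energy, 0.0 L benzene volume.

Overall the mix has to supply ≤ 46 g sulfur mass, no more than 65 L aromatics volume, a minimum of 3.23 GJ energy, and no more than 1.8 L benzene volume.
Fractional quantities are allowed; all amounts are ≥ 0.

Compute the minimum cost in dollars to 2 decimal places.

$46.14

Let x1 = barrels of FCC naphtha, x2 = barrels of ethanol, x3 = barrels of MTBE, x4 = barrels of isomerate.
Minimise 70.32x1 + 71.76x2 + 104.18x3 + 74.42x4 subject to:
  76x1 + 1x3 + 1x4 ≤ 46   (sulfur mass)
  44x1 + 1x4 ≤ 65   (aromatics volume)
  4.95x1 + 3.22x2 + 4.16x3 + 4.87x4 ≥ 3.23   (energy)
  1.4x1 ≤ 1.8   (benzene volume)
  x1, x2, x3, x4 ≥ 0.
The optimal basis is {FCC naphtha, isomerate}; ethanol, MTBE drop out. Binding constraints: sulfur mass and energy.
That vertex is x1 = 0.6046, x4 = 0.04869.
Hence cost = 70.32·0.6046 + 74.42·0.04869 = $46.1390.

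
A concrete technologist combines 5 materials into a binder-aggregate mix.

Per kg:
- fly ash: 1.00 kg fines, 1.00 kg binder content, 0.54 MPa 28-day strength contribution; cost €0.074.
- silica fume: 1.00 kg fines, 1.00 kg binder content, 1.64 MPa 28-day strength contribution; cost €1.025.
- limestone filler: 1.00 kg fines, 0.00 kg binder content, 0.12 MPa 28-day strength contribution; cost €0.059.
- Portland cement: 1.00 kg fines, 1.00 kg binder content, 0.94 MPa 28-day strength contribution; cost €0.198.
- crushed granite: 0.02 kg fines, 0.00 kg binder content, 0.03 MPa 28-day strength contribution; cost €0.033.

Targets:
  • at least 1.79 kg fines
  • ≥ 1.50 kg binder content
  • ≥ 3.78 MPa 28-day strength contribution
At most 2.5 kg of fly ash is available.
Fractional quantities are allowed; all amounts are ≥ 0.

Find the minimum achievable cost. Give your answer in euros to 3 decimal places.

Treat it as an LP. Let x1 = kg of fly ash, x2 = kg of silica fume, x3 = kg of limestone filler, x4 = kg of Portland cement, x5 = kg of crushed granite.
Minimise 0.074x1 + 1.025x2 + 0.059x3 + 0.198x4 + 0.033x5 with:
  1x1 + 1x2 + 1x3 + 1x4 + 0.02x5 ≥ 1.79   (fines)
  1x1 + 1x2 + 1x4 ≥ 1.5   (binder content)
  0.54x1 + 1.64x2 + 0.12x3 + 0.94x4 + 0.03x5 ≥ 3.78   (28-day strength contribution)
  x1 ≤ 2.5
  x1, x2, x3, x4, x5 ≥ 0.
The optimal basis is {fly ash, Portland cement}; silica fume, limestone filler, crushed granite drop out. Binding constraints: 28-day strength contribution and the fly ash cap.
Solving gives x1 = 2.5, x4 = 2.585.
Objective = 0.074·2.5 + 0.198·2.585 = 0.69683.

€0.697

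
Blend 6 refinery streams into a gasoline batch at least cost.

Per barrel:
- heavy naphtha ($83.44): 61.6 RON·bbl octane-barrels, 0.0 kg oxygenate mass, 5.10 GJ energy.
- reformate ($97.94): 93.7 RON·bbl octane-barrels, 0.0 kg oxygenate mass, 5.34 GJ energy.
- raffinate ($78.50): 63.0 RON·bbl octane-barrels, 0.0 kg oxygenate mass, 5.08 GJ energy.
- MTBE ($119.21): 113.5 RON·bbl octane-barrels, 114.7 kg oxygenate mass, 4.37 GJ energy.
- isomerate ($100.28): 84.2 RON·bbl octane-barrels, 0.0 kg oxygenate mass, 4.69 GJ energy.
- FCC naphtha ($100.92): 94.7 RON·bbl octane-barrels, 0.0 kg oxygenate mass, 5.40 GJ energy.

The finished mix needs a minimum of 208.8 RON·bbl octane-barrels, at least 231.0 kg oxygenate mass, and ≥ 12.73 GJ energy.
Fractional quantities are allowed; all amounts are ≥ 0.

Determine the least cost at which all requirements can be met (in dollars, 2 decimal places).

$300.80

Let x1 = barrels of heavy naphtha, x2 = barrels of reformate, x3 = barrels of raffinate, x4 = barrels of MTBE, x5 = barrels of isomerate, x6 = barrels of FCC naphtha.
Minimize 83.44x1 + 97.94x2 + 78.5x3 + 119.21x4 + 100.28x5 + 100.92x6 s.t.:
  61.6x1 + 93.7x2 + 63x3 + 113.5x4 + 84.2x5 + 94.7x6 ≥ 208.8   (octane-barrels)
  114.7x4 ≥ 231   (oxygenate mass)
  5.1x1 + 5.34x2 + 5.08x3 + 4.37x4 + 4.69x5 + 5.4x6 ≥ 12.73   (energy)
  x1, x2, x3, x4, x5, x6 ≥ 0.
At the optimum only raffinate, MTBE are positive (heavy naphtha, reformate, isomerate, FCC naphtha = 0). There the oxygenate mass and energy constraints are tight.
Optimal quantities: raffinate = 0.7734 barrels, MTBE = 2.014 barrels.
Hence cost = 78.5·0.7734 + 119.21·2.014 = $300.8008.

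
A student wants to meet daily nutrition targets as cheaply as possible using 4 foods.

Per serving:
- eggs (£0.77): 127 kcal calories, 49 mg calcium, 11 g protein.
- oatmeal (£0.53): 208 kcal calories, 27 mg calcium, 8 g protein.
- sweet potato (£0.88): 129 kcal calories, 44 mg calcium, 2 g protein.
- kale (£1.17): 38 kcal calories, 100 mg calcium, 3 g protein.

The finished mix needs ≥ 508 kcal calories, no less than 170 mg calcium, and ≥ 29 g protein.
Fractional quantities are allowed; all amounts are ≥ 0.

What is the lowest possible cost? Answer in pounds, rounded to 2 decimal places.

Let x1 = servings of eggs, x2 = servings of oatmeal, x3 = servings of sweet potato, x4 = servings of kale.
Minimize 0.77x1 + 0.53x2 + 0.88x3 + 1.17x4 with:
  127x1 + 208x2 + 129x3 + 38x4 ≥ 508   (calories)
  49x1 + 27x2 + 44x3 + 100x4 ≥ 170   (calcium)
  11x1 + 8x2 + 2x3 + 3x4 ≥ 29   (protein)
  x1, x2, x3, x4 ≥ 0.
The minimum-cost mix takes nothing from sweet potato — only eggs, oatmeal, kale. There the calories, calcium, protein constraints are tight.
Solving gives x1 = 1.392, x2 = 1.48, x4 = 0.6186.
Objective = 0.77·1.392 + 0.53·1.48 + 1.17·0.6186 = 2.5800.

£2.58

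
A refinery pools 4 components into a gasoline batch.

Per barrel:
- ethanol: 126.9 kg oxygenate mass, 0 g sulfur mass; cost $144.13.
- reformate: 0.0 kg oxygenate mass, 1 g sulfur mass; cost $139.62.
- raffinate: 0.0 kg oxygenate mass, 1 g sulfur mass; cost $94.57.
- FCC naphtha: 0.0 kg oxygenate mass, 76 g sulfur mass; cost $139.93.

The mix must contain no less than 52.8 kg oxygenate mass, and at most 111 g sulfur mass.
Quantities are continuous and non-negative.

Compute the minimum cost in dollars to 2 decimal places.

Let x1 = barrels of ethanol, x2 = barrels of reformate, x3 = barrels of raffinate, x4 = barrels of FCC naphtha.
min 144.13x1 + 139.62x2 + 94.57x3 + 139.93x4 subject to:
  126.9x1 ≥ 52.8   (oxygenate mass)
  1x2 + 1x3 + 76x4 ≤ 111   (sulfur mass)
  x1, x2, x3, x4 ≥ 0.
The cheapest feasible vertex uses only ethanol; reformate, raffinate, FCC naphtha are not used. The oxygenate mass requirement is met with equality.
So ethanol = 0.4161 barrels.
Objective = 144.13·0.4161 = 59.9725.

$59.97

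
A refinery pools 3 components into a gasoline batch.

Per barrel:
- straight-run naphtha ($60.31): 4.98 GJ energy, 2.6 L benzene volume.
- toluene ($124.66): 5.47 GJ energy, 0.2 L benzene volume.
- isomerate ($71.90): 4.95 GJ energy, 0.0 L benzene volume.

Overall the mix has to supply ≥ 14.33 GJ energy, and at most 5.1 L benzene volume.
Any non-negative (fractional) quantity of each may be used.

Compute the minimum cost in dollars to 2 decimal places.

$184.56

Let x1 = barrels of straight-run naphtha, x2 = barrels of toluene, x3 = barrels of isomerate.
Minimize 60.31x1 + 124.66x2 + 71.9x3 with:
  4.98x1 + 5.47x2 + 4.95x3 ≥ 14.33   (energy)
  2.6x1 + 0.2x2 ≤ 5.1   (benzene volume)
  x1, x2, x3 ≥ 0.
At the optimum only straight-run naphtha, isomerate are positive (toluene = 0). There the energy and benzene volume constraints are tight.
Solving gives x1 = 1.9615, x3 = 0.92152.
Cost = 60.31·1.9615 + 71.9·0.92152 = 184.5554.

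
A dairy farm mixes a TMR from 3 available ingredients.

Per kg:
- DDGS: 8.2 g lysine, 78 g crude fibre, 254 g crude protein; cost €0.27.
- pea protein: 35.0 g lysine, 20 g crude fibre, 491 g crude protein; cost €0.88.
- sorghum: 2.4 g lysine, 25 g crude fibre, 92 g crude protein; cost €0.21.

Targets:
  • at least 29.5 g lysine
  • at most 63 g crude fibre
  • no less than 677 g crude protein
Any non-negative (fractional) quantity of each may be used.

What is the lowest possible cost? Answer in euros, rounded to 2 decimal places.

€1.12

Treat it as an LP. Let x1 = kg of DDGS, x2 = kg of pea protein, x3 = kg of sorghum.
Minimize 0.27x1 + 0.88x2 + 0.21x3 subject to:
  8.2x1 + 35x2 + 2.4x3 ≥ 29.5   (lysine)
  78x1 + 20x2 + 25x3 ≤ 63   (crude fibre)
  254x1 + 491x2 + 92x3 ≥ 677   (crude protein)
  x1, x2, x3 ≥ 0.
At the optimum only DDGS, pea protein are positive (sorghum = 0). Binding constraints: crude fibre and crude protein.
So DDGS = 0.5236 kg, pea protein = 1.108 kg.
Total cost: 0.27·0.5236 + 0.88·1.108 = 1.1164.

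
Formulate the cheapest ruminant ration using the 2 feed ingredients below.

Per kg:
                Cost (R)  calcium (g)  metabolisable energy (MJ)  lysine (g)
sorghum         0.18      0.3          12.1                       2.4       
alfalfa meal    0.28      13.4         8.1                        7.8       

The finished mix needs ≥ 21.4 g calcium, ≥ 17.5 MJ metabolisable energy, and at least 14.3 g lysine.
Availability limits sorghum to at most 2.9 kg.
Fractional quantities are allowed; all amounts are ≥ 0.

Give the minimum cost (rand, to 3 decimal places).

R0.539

Let x1 = kg of sorghum, x2 = kg of alfalfa meal.
min 0.18x1 + 0.28x2 subject to:
  0.3x1 + 13.4x2 ≥ 21.4   (calcium)
  12.1x1 + 8.1x2 ≥ 17.5   (metabolisable energy)
  2.4x1 + 7.8x2 ≥ 14.3   (lysine)
  x1 ≤ 2.9
  x1, x2 ≥ 0.
Both inputs are positive at the optimum. There the metabolisable energy and lysine constraints are tight.
That vertex is x1 = 0.2758, x2 = 1.748.
Cost = 0.18·0.2758 + 0.28·1.748 = 0.53908.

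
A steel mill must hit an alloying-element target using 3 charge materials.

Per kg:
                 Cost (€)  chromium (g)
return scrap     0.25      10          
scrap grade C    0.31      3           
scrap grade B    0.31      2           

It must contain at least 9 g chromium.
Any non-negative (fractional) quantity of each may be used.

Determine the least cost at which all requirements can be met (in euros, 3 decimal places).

Let x1 = kg of return scrap, x2 = kg of scrap grade C, x3 = kg of scrap grade B.
min 0.25x1 + 0.31x2 + 0.31x3 subject to:
  10x1 + 3x2 + 2x3 ≥ 9   (chromium)
  x1, x2, x3 ≥ 0.
The minimum-cost mix takes nothing from scrap grade C, scrap grade B — only return scrap. The chromium requirement is met with equality.
So return scrap = 0.9 kg.
Objective = 0.25·0.9 = 0.22500.

€0.225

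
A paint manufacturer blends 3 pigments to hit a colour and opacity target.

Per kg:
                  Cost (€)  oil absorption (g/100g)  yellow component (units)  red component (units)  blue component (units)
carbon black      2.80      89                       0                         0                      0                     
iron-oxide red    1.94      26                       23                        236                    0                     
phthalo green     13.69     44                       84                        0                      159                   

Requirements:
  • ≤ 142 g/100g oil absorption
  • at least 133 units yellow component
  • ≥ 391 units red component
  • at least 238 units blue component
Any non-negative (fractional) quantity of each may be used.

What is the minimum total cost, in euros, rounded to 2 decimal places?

€23.71

Let x1 = kg of carbon black, x2 = kg of iron-oxide red, x3 = kg of phthalo green.
Minimise 2.8x1 + 1.94x2 + 13.69x3 with:
  89x1 + 26x2 + 44x3 ≤ 142   (oil absorption)
  23x2 + 84x3 ≥ 133   (yellow component)
  236x2 ≥ 391   (red component)
  159x3 ≥ 238   (blue component)
  x1, x2, x3 ≥ 0.
The minimum-cost mix takes nothing from carbon black — only iron-oxide red, phthalo green. There the red component and blue component constraints are tight.
Solving gives x2 = 1.657, x3 = 1.497.
Cost = 1.94·1.657 + 13.69·1.497 = 23.7085.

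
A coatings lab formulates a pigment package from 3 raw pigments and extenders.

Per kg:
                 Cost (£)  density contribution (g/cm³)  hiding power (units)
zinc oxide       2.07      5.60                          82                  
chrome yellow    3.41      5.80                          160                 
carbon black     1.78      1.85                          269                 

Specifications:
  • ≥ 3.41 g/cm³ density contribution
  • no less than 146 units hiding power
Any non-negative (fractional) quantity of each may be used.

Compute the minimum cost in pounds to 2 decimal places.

£1.70

Set it up as a linear program. Let x1 = kg of zinc oxide, x2 = kg of chrome yellow, x3 = kg of carbon black.
Minimise 2.07x1 + 3.41x2 + 1.78x3 with:
  5.6x1 + 5.8x2 + 1.85x3 ≥ 3.41   (density contribution)
  82x1 + 160x2 + 269x3 ≥ 146   (hiding power)
  x1, x2, x3 ≥ 0.
The cheapest feasible vertex uses only zinc oxide, carbon black; chrome yellow is not used. The density contribution and hiding power requirements are met with equality.
Solving gives x1 = 0.4777, x3 = 0.3971.
Cost = 2.07·0.4777 + 1.78·0.3971 = 1.6957.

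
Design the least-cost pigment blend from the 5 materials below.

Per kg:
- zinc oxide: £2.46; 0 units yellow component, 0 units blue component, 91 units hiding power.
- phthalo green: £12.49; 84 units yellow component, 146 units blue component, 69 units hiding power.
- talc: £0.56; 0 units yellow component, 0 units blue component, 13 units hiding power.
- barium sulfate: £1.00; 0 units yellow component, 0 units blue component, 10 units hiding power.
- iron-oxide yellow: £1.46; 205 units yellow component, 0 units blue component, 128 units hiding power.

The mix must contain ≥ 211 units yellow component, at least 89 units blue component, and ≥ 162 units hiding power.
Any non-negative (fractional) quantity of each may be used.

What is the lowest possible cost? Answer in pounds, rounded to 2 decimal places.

£8.98

This is a linear program. Let x1 = kg of zinc oxide, x2 = kg of phthalo green, x3 = kg of talc, x4 = kg of barium sulfate, x5 = kg of iron-oxide yellow.
min 2.46x1 + 12.49x2 + 0.56x3 + 1x4 + 1.46x5 subject to:
  84x2 + 205x5 ≥ 211   (yellow component)
  146x2 ≥ 89   (blue component)
  91x1 + 69x2 + 13x3 + 10x4 + 128x5 ≥ 162   (hiding power)
  x1, x2, x3, x4, x5 ≥ 0.
At the optimum only phthalo green, iron-oxide yellow are positive (zinc oxide, talc, barium sulfate = 0). Binding constraints: blue component and hiding power.
That vertex is x2 = 0.6096, x5 = 0.937.
Objective = 12.49·0.6096 + 1.46·0.937 = 8.9819.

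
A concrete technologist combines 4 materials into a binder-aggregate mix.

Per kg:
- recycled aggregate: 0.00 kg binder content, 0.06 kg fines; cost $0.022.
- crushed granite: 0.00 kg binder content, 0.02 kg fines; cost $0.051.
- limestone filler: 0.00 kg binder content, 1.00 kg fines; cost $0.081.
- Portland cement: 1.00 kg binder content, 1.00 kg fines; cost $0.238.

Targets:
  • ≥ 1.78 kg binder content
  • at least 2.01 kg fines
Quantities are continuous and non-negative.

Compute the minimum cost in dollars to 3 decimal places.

$0.442

Treat it as an LP. Let x1 = kg of recycled aggregate, x2 = kg of crushed granite, x3 = kg of limestone filler, x4 = kg of Portland cement.
Minimize 0.022x1 + 0.051x2 + 0.081x3 + 0.238x4 subject to:
  1x4 ≥ 1.78   (binder content)
  0.06x1 + 0.02x2 + 1x3 + 1x4 ≥ 2.01   (fines)
  x1, x2, x3, x4 ≥ 0.
The cheapest feasible vertex uses only limestone filler, Portland cement; recycled aggregate, crushed granite are not used. The binder content and fines requirements are met with equality.
So limestone filler = 0.23 kg, Portland cement = 1.78 kg.
Total cost: 0.081·0.23 + 0.238·1.78 = 0.44227.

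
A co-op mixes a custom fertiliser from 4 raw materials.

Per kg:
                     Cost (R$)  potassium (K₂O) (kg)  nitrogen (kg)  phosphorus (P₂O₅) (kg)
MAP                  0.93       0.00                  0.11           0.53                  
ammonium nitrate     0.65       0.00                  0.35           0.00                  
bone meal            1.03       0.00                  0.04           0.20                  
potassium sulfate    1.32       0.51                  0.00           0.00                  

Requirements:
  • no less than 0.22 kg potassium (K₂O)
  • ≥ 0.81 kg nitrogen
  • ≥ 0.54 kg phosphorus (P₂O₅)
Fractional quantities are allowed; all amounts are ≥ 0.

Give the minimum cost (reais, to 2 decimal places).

R$2.81

Treat it as an LP. Let x1 = kg of MAP, x2 = kg of ammonium nitrate, x3 = kg of bone meal, x4 = kg of potassium sulfate.
Minimise 0.93x1 + 0.65x2 + 1.03x3 + 1.32x4 subject to:
  0.51x4 ≥ 0.22   (potassium (K₂O))
  0.11x1 + 0.35x2 + 0.04x3 ≥ 0.81   (nitrogen)
  0.53x1 + 0.2x3 ≥ 0.54   (phosphorus (P₂O₅))
  x1, x2, x3, x4 ≥ 0.
The cheapest feasible vertex uses only MAP, ammonium nitrate, potassium sulfate; bone meal is not used. Binding constraints: potassium (K₂O), nitrogen, phosphorus (P₂O₅).
Solving gives x1 = 1.019, x2 = 1.994, x4 = 0.4314.
Cost = 0.93·1.019 + 0.65·1.994 + 1.32·0.4314 = 2.8132.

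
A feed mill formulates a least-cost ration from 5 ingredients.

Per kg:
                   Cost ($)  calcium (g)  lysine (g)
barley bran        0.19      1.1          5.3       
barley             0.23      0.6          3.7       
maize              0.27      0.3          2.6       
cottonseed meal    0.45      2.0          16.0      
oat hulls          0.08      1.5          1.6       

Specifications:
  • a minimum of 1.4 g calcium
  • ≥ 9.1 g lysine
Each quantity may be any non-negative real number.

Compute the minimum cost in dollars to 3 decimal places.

$0.263

Let x1 = kg of barley bran, x2 = kg of barley, x3 = kg of maize, x4 = kg of cottonseed meal, x5 = kg of oat hulls.
Minimize 0.19x1 + 0.23x2 + 0.27x3 + 0.45x4 + 0.08x5 subject to:
  1.1x1 + 0.6x2 + 0.3x3 + 2x4 + 1.5x5 ≥ 1.4   (calcium)
  5.3x1 + 3.7x2 + 2.6x3 + 16x4 + 1.6x5 ≥ 9.1   (lysine)
  x1, x2, x3, x4, x5 ≥ 0.
The minimum-cost mix takes nothing from barley bran, barley, maize — only cottonseed meal, oat hulls. Binding constraints: calcium and lysine.
So cottonseed meal = 0.5486 kg, oat hulls = 0.2019 kg.
Hence cost = 0.45·0.5486 + 0.08·0.2019 = $0.26302.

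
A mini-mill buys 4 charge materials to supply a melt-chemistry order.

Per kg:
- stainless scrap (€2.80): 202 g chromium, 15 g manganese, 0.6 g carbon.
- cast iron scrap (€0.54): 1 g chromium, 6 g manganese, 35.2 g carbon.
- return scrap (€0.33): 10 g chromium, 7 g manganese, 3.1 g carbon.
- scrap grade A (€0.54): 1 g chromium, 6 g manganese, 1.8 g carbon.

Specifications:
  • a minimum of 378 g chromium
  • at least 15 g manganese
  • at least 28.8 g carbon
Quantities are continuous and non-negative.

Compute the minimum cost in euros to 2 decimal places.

€5.65

Set it up as a linear program. Let x1 = kg of stainless scrap, x2 = kg of cast iron scrap, x3 = kg of return scrap, x4 = kg of scrap grade A.
Minimize 2.8x1 + 0.54x2 + 0.33x3 + 0.54x4 with:
  202x1 + 1x2 + 10x3 + 1x4 ≥ 378   (chromium)
  15x1 + 6x2 + 7x3 + 6x4 ≥ 15   (manganese)
  0.6x1 + 35.2x2 + 3.1x3 + 1.8x4 ≥ 28.8   (carbon)
  x1, x2, x3, x4 ≥ 0.
The cheapest feasible vertex uses only stainless scrap, cast iron scrap; return scrap, scrap grade A are not used. Binding constraints: chromium and carbon.
That vertex is x1 = 1.867, x2 = 0.7864.
Total cost: 2.8·1.867 + 0.54·0.7864 = 5.6523.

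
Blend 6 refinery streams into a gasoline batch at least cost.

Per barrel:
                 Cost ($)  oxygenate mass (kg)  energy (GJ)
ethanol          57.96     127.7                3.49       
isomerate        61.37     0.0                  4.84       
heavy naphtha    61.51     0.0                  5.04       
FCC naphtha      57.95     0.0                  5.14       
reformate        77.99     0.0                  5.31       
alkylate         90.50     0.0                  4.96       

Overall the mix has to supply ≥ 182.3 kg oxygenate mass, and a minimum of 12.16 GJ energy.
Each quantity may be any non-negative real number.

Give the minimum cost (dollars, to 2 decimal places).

$163.67

This is a linear program. Let x1 = barrels of ethanol, x2 = barrels of isomerate, x3 = barrels of heavy naphtha, x4 = barrels of FCC naphtha, x5 = barrels of reformate, x6 = barrels of alkylate.
min 57.96x1 + 61.37x2 + 61.51x3 + 57.95x4 + 77.99x5 + 90.5x6 subject to:
  127.7x1 ≥ 182.3   (oxygenate mass)
  3.49x1 + 4.84x2 + 5.04x3 + 5.14x4 + 5.31x5 + 4.96x6 ≥ 12.16   (energy)
  x1, x2, x3, x4, x5, x6 ≥ 0.
The minimum-cost mix takes nothing from isomerate, heavy naphtha, reformate, alkylate — only ethanol, FCC naphtha. There the oxygenate mass and energy constraints are tight.
Solving gives x1 = 1.428, x4 = 1.396.
Total cost: 57.96·1.428 + 57.95·1.396 = 163.6651.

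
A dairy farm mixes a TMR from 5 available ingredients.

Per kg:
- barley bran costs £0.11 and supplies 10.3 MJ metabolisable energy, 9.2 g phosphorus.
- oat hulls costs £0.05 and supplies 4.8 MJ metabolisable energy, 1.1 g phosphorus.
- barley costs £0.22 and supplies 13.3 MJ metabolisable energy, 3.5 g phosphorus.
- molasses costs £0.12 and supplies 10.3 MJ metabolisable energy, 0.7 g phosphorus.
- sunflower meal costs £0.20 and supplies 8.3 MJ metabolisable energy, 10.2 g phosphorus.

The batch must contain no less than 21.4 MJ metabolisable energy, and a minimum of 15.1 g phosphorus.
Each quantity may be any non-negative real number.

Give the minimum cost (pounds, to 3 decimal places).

Let x1 = kg of barley bran, x2 = kg of oat hulls, x3 = kg of barley, x4 = kg of molasses, x5 = kg of sunflower meal.
Minimize 0.11x1 + 0.05x2 + 0.22x3 + 0.12x4 + 0.2x5 subject to:
  10.3x1 + 4.8x2 + 13.3x3 + 10.3x4 + 8.3x5 ≥ 21.4   (metabolisable energy)
  9.2x1 + 1.1x2 + 3.5x3 + 0.7x4 + 10.2x5 ≥ 15.1   (phosphorus)
  x1, x2, x3, x4, x5 ≥ 0.
The optimal basis is {barley bran, oat hulls}; barley, molasses, sunflower meal drop out. The metabolisable energy and phosphorus requirements are met with equality.
Solving gives x1 = 1.491, x2 = 1.26.
Cost = 0.11·1.491 + 0.05·1.26 = 0.22701.

£0.227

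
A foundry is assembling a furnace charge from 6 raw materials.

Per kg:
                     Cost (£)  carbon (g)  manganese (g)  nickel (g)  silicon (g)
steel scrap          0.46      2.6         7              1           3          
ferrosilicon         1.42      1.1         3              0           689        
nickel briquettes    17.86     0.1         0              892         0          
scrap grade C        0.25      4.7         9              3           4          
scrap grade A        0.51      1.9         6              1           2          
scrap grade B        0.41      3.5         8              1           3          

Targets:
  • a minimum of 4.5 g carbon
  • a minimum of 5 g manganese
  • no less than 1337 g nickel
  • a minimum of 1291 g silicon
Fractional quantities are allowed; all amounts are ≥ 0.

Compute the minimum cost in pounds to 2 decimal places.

Treat it as an LP. Let x1 = kg of steel scrap, x2 = kg of ferrosilicon, x3 = kg of nickel briquettes, x4 = kg of scrap grade C, x5 = kg of scrap grade A, x6 = kg of scrap grade B.
Minimize 0.46x1 + 1.42x2 + 17.86x3 + 0.25x4 + 0.51x5 + 0.41x6 s.t.:
  2.6x1 + 1.1x2 + 0.1x3 + 4.7x4 + 1.9x5 + 3.5x6 ≥ 4.5   (carbon)
  7x1 + 3x2 + 9x4 + 6x5 + 8x6 ≥ 5   (manganese)
  1x1 + 892x3 + 3x4 + 1x5 + 1x6 ≥ 1337   (nickel)
  3x1 + 689x2 + 4x4 + 2x5 + 3x6 ≥ 1291   (silicon)
  x1, x2, x3, x4, x5, x6 ≥ 0.
The minimum-cost mix takes nothing from steel scrap, scrap grade A, scrap grade B — only ferrosilicon, nickel briquettes, scrap grade C. The carbon, nickel, silicon requirements are met with equality.
Solving gives x2 = 1.871, x3 = 1.497, x4 = 0.4877.
Total cost: 1.42·1.871 + 17.86·1.497 + 0.25·0.4877 = 29.5152.

£29.52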